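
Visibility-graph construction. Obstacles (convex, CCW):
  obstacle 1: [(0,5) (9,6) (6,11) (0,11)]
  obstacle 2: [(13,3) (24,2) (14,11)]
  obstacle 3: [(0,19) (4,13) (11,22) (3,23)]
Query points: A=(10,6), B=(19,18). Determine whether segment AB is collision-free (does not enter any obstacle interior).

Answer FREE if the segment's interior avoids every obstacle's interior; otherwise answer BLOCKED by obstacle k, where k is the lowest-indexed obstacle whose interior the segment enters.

Obstacle 1 [(0,5) (9,6) (6,11) (0,11)]:
  edge (0,5)–(9,6): clear
  edge (9,6)–(6,11): clear
  edge (6,11)–(0,11): clear
  edge (0,11)–(0,5): clear
  midpoint (29/2,12) outside
  → clear
Obstacle 2 [(13,3) (24,2) (14,11)]:
  edge (13,3)–(24,2): clear
  edge (24,2)–(14,11): clear
  edge (14,11)–(13,3): clear
  midpoint (29/2,12) outside
  → clear
Obstacle 3 [(0,19) (4,13) (11,22) (3,23)]:
  edge (0,19)–(4,13): clear
  edge (4,13)–(11,22): clear
  edge (11,22)–(3,23): clear
  edge (3,23)–(0,19): clear
  midpoint (29/2,12) outside
  → clear

FREE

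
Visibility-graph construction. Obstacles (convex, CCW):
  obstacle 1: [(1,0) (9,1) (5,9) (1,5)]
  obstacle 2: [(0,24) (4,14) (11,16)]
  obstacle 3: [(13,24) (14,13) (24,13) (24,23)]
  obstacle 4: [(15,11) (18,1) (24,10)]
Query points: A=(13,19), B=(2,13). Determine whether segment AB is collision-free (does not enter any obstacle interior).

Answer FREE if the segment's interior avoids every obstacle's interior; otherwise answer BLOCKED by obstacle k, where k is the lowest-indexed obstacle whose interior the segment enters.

BLOCKED by obstacle 2

Obstacle 1 [(1,0) (9,1) (5,9) (1,5)]:
  edge (1,0)–(9,1): clear
  edge (9,1)–(5,9): clear
  edge (5,9)–(1,5): clear
  edge (1,5)–(1,0): clear
  midpoint (15/2,16) outside
  → clear
Obstacle 2 [(0,24) (4,14) (11,16)]:
  edge (0,24)–(4,14): crosses AB
  edge (4,14)–(11,16): clear
  edge (11,16)–(0,24): crosses AB
  → BLOCKED
Obstacle 3 [(13,24) (14,13) (24,13) (24,23)]:
  edge (13,24)–(14,13): clear
  edge (14,13)–(24,13): clear
  edge (24,13)–(24,23): clear
  edge (24,23)–(13,24): clear
  midpoint (15/2,16) outside
  → clear
Obstacle 4 [(15,11) (18,1) (24,10)]:
  edge (15,11)–(18,1): clear
  edge (18,1)–(24,10): clear
  edge (24,10)–(15,11): clear
  midpoint (15/2,16) outside
  → clear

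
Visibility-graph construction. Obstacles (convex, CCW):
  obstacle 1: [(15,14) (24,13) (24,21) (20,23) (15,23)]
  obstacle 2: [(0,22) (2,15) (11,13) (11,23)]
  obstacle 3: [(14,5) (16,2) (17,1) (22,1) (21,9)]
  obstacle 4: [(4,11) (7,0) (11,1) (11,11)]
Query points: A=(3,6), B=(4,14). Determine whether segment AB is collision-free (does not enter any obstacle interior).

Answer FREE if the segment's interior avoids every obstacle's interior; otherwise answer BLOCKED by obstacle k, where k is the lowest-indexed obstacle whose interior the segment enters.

Obstacle 1 [(15,14) (24,13) (24,21) (20,23) (15,23)]:
  edge (15,14)–(24,13): clear
  edge (24,13)–(24,21): clear
  edge (24,21)–(20,23): clear
  edge (20,23)–(15,23): clear
  edge (15,23)–(15,14): clear
  midpoint (7/2,10) outside
  → clear
Obstacle 2 [(0,22) (2,15) (11,13) (11,23)]:
  edge (0,22)–(2,15): clear
  edge (2,15)–(11,13): clear
  edge (11,13)–(11,23): clear
  edge (11,23)–(0,22): clear
  midpoint (7/2,10) outside
  → clear
Obstacle 3 [(14,5) (16,2) (17,1) (22,1) (21,9)]:
  edge (14,5)–(16,2): clear
  edge (16,2)–(17,1): clear
  edge (17,1)–(22,1): clear
  edge (22,1)–(21,9): clear
  edge (21,9)–(14,5): clear
  midpoint (7/2,10) outside
  → clear
Obstacle 4 [(4,11) (7,0) (11,1) (11,11)]:
  edge (4,11)–(7,0): clear
  edge (7,0)–(11,1): clear
  edge (11,1)–(11,11): clear
  edge (11,11)–(4,11): clear
  midpoint (7/2,10) outside
  → clear

FREE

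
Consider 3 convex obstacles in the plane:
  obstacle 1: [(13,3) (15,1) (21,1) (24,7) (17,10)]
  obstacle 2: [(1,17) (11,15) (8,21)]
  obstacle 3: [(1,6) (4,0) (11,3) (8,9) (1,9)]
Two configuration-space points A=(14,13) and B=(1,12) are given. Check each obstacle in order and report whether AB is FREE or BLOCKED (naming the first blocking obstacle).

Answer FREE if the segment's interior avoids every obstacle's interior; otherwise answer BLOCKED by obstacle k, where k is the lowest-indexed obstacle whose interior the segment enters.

Obstacle 1 [(13,3) (15,1) (21,1) (24,7) (17,10)]:
  edge (13,3)–(15,1): clear
  edge (15,1)–(21,1): clear
  edge (21,1)–(24,7): clear
  edge (24,7)–(17,10): clear
  edge (17,10)–(13,3): clear
  midpoint (15/2,25/2) outside
  → clear
Obstacle 2 [(1,17) (11,15) (8,21)]:
  edge (1,17)–(11,15): clear
  edge (11,15)–(8,21): clear
  edge (8,21)–(1,17): clear
  midpoint (15/2,25/2) outside
  → clear
Obstacle 3 [(1,6) (4,0) (11,3) (8,9) (1,9)]:
  edge (1,6)–(4,0): clear
  edge (4,0)–(11,3): clear
  edge (11,3)–(8,9): clear
  edge (8,9)–(1,9): clear
  edge (1,9)–(1,6): clear
  midpoint (15/2,25/2) outside
  → clear

FREE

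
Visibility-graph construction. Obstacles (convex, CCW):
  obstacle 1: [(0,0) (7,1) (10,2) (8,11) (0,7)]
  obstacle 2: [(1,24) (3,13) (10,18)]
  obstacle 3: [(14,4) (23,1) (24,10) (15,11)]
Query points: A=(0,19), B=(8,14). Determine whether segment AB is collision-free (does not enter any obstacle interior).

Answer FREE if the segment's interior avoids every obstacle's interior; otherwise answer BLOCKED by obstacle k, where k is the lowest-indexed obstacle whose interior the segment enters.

BLOCKED by obstacle 2

Obstacle 1 [(0,0) (7,1) (10,2) (8,11) (0,7)]:
  edge (0,0)–(7,1): clear
  edge (7,1)–(10,2): clear
  edge (10,2)–(8,11): clear
  edge (8,11)–(0,7): clear
  edge (0,7)–(0,0): clear
  midpoint (4,33/2) outside
  → clear
Obstacle 2 [(1,24) (3,13) (10,18)]:
  edge (1,24)–(3,13): crosses AB
  edge (3,13)–(10,18): crosses AB
  edge (10,18)–(1,24): clear
  → BLOCKED
Obstacle 3 [(14,4) (23,1) (24,10) (15,11)]:
  edge (14,4)–(23,1): clear
  edge (23,1)–(24,10): clear
  edge (24,10)–(15,11): clear
  edge (15,11)–(14,4): clear
  midpoint (4,33/2) outside
  → clear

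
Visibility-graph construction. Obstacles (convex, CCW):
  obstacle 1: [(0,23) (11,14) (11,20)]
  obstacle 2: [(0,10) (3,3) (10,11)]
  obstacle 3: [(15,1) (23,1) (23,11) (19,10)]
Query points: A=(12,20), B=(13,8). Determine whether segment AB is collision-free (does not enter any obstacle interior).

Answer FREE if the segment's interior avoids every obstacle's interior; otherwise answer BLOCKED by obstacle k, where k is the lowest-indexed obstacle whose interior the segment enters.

FREE

Obstacle 1 [(0,23) (11,14) (11,20)]:
  edge (0,23)–(11,14): clear
  edge (11,14)–(11,20): clear
  edge (11,20)–(0,23): clear
  midpoint (25/2,14) outside
  → clear
Obstacle 2 [(0,10) (3,3) (10,11)]:
  edge (0,10)–(3,3): clear
  edge (3,3)–(10,11): clear
  edge (10,11)–(0,10): clear
  midpoint (25/2,14) outside
  → clear
Obstacle 3 [(15,1) (23,1) (23,11) (19,10)]:
  edge (15,1)–(23,1): clear
  edge (23,1)–(23,11): clear
  edge (23,11)–(19,10): clear
  edge (19,10)–(15,1): clear
  midpoint (25/2,14) outside
  → clear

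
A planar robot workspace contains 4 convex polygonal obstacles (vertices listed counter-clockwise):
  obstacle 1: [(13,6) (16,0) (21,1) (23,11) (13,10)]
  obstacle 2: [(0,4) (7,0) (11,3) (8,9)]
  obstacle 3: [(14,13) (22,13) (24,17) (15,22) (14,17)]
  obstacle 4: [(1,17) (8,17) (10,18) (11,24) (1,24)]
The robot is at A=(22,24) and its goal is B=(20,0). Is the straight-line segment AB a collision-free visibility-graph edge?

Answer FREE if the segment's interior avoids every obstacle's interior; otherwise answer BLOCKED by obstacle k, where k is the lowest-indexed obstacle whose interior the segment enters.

BLOCKED by obstacle 1

Obstacle 1 [(13,6) (16,0) (21,1) (23,11) (13,10)]:
  edge (13,6)–(16,0): clear
  edge (16,0)–(21,1): crosses AB
  edge (21,1)–(23,11): clear
  edge (23,11)–(13,10): crosses AB
  edge (13,10)–(13,6): clear
  → BLOCKED
Obstacle 2 [(0,4) (7,0) (11,3) (8,9)]:
  edge (0,4)–(7,0): clear
  edge (7,0)–(11,3): clear
  edge (11,3)–(8,9): clear
  edge (8,9)–(0,4): clear
  midpoint (21,12) outside
  → clear
Obstacle 3 [(14,13) (22,13) (24,17) (15,22) (14,17)]:
  edge (14,13)–(22,13): crosses AB
  edge (22,13)–(24,17): clear
  edge (24,17)–(15,22): crosses AB
  edge (15,22)–(14,17): clear
  edge (14,17)–(14,13): clear
  → BLOCKED
Obstacle 4 [(1,17) (8,17) (10,18) (11,24) (1,24)]:
  edge (1,17)–(8,17): clear
  edge (8,17)–(10,18): clear
  edge (10,18)–(11,24): clear
  edge (11,24)–(1,24): clear
  edge (1,24)–(1,17): clear
  midpoint (21,12) outside
  → clear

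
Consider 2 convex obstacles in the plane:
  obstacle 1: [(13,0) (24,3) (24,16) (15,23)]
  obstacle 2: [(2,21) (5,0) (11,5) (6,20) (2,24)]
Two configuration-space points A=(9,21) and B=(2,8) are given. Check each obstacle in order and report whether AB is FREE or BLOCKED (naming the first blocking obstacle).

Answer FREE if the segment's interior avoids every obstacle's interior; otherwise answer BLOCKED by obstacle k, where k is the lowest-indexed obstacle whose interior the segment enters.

Obstacle 1 [(13,0) (24,3) (24,16) (15,23)]:
  edge (13,0)–(24,3): clear
  edge (24,3)–(24,16): clear
  edge (24,16)–(15,23): clear
  edge (15,23)–(13,0): clear
  midpoint (11/2,29/2) outside
  → clear
Obstacle 2 [(2,21) (5,0) (11,5) (6,20) (2,24)]:
  edge (2,21)–(5,0): crosses AB
  edge (5,0)–(11,5): clear
  edge (11,5)–(6,20): crosses AB
  edge (6,20)–(2,24): clear
  edge (2,24)–(2,21): clear
  → BLOCKED

BLOCKED by obstacle 2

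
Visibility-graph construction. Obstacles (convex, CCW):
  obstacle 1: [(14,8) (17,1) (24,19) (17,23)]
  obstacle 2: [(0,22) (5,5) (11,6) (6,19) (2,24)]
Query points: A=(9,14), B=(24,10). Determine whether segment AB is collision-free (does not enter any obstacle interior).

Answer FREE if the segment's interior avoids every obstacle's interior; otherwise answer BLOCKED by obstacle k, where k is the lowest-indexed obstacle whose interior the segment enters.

BLOCKED by obstacle 1

Obstacle 1 [(14,8) (17,1) (24,19) (17,23)]:
  edge (14,8)–(17,1): clear
  edge (17,1)–(24,19): crosses AB
  edge (24,19)–(17,23): clear
  edge (17,23)–(14,8): crosses AB
  → BLOCKED
Obstacle 2 [(0,22) (5,5) (11,6) (6,19) (2,24)]:
  edge (0,22)–(5,5): clear
  edge (5,5)–(11,6): clear
  edge (11,6)–(6,19): clear
  edge (6,19)–(2,24): clear
  edge (2,24)–(0,22): clear
  midpoint (33/2,12) outside
  → clear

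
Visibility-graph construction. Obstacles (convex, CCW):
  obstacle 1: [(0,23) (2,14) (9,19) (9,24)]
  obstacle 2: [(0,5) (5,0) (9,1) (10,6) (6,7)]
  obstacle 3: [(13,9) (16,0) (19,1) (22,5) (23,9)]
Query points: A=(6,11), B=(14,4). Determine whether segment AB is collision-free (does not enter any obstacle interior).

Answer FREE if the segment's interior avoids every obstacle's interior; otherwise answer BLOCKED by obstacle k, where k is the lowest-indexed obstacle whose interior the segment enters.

Obstacle 1 [(0,23) (2,14) (9,19) (9,24)]:
  edge (0,23)–(2,14): clear
  edge (2,14)–(9,19): clear
  edge (9,19)–(9,24): clear
  edge (9,24)–(0,23): clear
  midpoint (10,15/2) outside
  → clear
Obstacle 2 [(0,5) (5,0) (9,1) (10,6) (6,7)]:
  edge (0,5)–(5,0): clear
  edge (5,0)–(9,1): clear
  edge (9,1)–(10,6): clear
  edge (10,6)–(6,7): clear
  edge (6,7)–(0,5): clear
  midpoint (10,15/2) outside
  → clear
Obstacle 3 [(13,9) (16,0) (19,1) (22,5) (23,9)]:
  edge (13,9)–(16,0): clear
  edge (16,0)–(19,1): clear
  edge (19,1)–(22,5): clear
  edge (22,5)–(23,9): clear
  edge (23,9)–(13,9): clear
  midpoint (10,15/2) outside
  → clear

FREE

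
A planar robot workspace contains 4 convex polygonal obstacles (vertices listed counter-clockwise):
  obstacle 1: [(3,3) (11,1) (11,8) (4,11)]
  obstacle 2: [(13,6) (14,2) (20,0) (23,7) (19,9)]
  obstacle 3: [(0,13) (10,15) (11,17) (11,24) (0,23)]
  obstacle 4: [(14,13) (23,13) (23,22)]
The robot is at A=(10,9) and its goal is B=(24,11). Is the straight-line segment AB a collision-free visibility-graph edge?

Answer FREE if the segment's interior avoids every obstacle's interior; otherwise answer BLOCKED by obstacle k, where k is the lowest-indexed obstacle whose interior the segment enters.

FREE

Obstacle 1 [(3,3) (11,1) (11,8) (4,11)]:
  edge (3,3)–(11,1): clear
  edge (11,1)–(11,8): clear
  edge (11,8)–(4,11): clear
  edge (4,11)–(3,3): clear
  midpoint (17,10) outside
  → clear
Obstacle 2 [(13,6) (14,2) (20,0) (23,7) (19,9)]:
  edge (13,6)–(14,2): clear
  edge (14,2)–(20,0): clear
  edge (20,0)–(23,7): clear
  edge (23,7)–(19,9): clear
  edge (19,9)–(13,6): clear
  midpoint (17,10) outside
  → clear
Obstacle 3 [(0,13) (10,15) (11,17) (11,24) (0,23)]:
  edge (0,13)–(10,15): clear
  edge (10,15)–(11,17): clear
  edge (11,17)–(11,24): clear
  edge (11,24)–(0,23): clear
  edge (0,23)–(0,13): clear
  midpoint (17,10) outside
  → clear
Obstacle 4 [(14,13) (23,13) (23,22)]:
  edge (14,13)–(23,13): clear
  edge (23,13)–(23,22): clear
  edge (23,22)–(14,13): clear
  midpoint (17,10) outside
  → clear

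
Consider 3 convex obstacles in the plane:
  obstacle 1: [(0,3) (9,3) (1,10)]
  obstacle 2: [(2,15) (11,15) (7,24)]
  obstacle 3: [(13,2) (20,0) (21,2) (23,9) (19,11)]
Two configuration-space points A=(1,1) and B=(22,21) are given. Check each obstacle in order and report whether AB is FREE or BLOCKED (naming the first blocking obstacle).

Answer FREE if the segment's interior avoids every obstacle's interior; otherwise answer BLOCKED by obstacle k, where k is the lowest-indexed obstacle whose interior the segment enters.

Obstacle 1 [(0,3) (9,3) (1,10)]:
  edge (0,3)–(9,3): crosses AB
  edge (9,3)–(1,10): crosses AB
  edge (1,10)–(0,3): clear
  → BLOCKED
Obstacle 2 [(2,15) (11,15) (7,24)]:
  edge (2,15)–(11,15): clear
  edge (11,15)–(7,24): clear
  edge (7,24)–(2,15): clear
  midpoint (23/2,11) outside
  → clear
Obstacle 3 [(13,2) (20,0) (21,2) (23,9) (19,11)]:
  edge (13,2)–(20,0): clear
  edge (20,0)–(21,2): clear
  edge (21,2)–(23,9): clear
  edge (23,9)–(19,11): clear
  edge (19,11)–(13,2): clear
  midpoint (23/2,11) outside
  → clear

BLOCKED by obstacle 1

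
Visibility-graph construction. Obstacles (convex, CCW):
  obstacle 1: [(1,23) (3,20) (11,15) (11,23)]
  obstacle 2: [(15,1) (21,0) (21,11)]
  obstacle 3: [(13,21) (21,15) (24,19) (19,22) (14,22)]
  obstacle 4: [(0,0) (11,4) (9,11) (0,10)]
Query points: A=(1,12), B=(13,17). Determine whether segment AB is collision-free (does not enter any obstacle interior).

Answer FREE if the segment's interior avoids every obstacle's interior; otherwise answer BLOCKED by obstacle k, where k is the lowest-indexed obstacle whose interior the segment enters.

Obstacle 1 [(1,23) (3,20) (11,15) (11,23)]:
  edge (1,23)–(3,20): clear
  edge (3,20)–(11,15): crosses AB
  edge (11,15)–(11,23): crosses AB
  edge (11,23)–(1,23): clear
  → BLOCKED
Obstacle 2 [(15,1) (21,0) (21,11)]:
  edge (15,1)–(21,0): clear
  edge (21,0)–(21,11): clear
  edge (21,11)–(15,1): clear
  midpoint (7,29/2) outside
  → clear
Obstacle 3 [(13,21) (21,15) (24,19) (19,22) (14,22)]:
  edge (13,21)–(21,15): clear
  edge (21,15)–(24,19): clear
  edge (24,19)–(19,22): clear
  edge (19,22)–(14,22): clear
  edge (14,22)–(13,21): clear
  midpoint (7,29/2) outside
  → clear
Obstacle 4 [(0,0) (11,4) (9,11) (0,10)]:
  edge (0,0)–(11,4): clear
  edge (11,4)–(9,11): clear
  edge (9,11)–(0,10): clear
  edge (0,10)–(0,0): clear
  midpoint (7,29/2) outside
  → clear

BLOCKED by obstacle 1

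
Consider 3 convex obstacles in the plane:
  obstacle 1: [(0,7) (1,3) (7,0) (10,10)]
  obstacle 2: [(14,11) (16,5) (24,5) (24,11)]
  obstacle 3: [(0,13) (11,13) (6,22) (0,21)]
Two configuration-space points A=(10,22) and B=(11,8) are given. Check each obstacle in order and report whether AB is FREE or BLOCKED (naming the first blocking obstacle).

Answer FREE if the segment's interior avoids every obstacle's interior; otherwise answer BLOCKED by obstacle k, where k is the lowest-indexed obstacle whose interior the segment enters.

BLOCKED by obstacle 3

Obstacle 1 [(0,7) (1,3) (7,0) (10,10)]:
  edge (0,7)–(1,3): clear
  edge (1,3)–(7,0): clear
  edge (7,0)–(10,10): clear
  edge (10,10)–(0,7): clear
  midpoint (21/2,15) outside
  → clear
Obstacle 2 [(14,11) (16,5) (24,5) (24,11)]:
  edge (14,11)–(16,5): clear
  edge (16,5)–(24,5): clear
  edge (24,5)–(24,11): clear
  edge (24,11)–(14,11): clear
  midpoint (21/2,15) outside
  → clear
Obstacle 3 [(0,13) (11,13) (6,22) (0,21)]:
  edge (0,13)–(11,13): crosses AB
  edge (11,13)–(6,22): crosses AB
  edge (6,22)–(0,21): clear
  edge (0,21)–(0,13): clear
  → BLOCKED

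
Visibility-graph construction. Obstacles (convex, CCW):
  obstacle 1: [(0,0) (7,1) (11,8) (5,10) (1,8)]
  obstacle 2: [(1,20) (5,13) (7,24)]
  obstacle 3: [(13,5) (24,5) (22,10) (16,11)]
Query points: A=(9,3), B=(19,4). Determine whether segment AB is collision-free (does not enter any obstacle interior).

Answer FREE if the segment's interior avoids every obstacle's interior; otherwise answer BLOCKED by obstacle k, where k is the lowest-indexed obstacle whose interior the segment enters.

Obstacle 1 [(0,0) (7,1) (11,8) (5,10) (1,8)]:
  edge (0,0)–(7,1): clear
  edge (7,1)–(11,8): clear
  edge (11,8)–(5,10): clear
  edge (5,10)–(1,8): clear
  edge (1,8)–(0,0): clear
  midpoint (14,7/2) outside
  → clear
Obstacle 2 [(1,20) (5,13) (7,24)]:
  edge (1,20)–(5,13): clear
  edge (5,13)–(7,24): clear
  edge (7,24)–(1,20): clear
  midpoint (14,7/2) outside
  → clear
Obstacle 3 [(13,5) (24,5) (22,10) (16,11)]:
  edge (13,5)–(24,5): clear
  edge (24,5)–(22,10): clear
  edge (22,10)–(16,11): clear
  edge (16,11)–(13,5): clear
  midpoint (14,7/2) outside
  → clear

FREE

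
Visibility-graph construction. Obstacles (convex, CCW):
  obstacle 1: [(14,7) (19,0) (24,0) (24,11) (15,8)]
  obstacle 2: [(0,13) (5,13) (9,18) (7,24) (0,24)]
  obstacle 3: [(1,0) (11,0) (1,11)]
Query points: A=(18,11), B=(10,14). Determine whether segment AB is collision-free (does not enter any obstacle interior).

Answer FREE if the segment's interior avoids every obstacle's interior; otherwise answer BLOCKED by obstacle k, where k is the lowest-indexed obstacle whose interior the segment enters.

FREE

Obstacle 1 [(14,7) (19,0) (24,0) (24,11) (15,8)]:
  edge (14,7)–(19,0): clear
  edge (19,0)–(24,0): clear
  edge (24,0)–(24,11): clear
  edge (24,11)–(15,8): clear
  edge (15,8)–(14,7): clear
  midpoint (14,25/2) outside
  → clear
Obstacle 2 [(0,13) (5,13) (9,18) (7,24) (0,24)]:
  edge (0,13)–(5,13): clear
  edge (5,13)–(9,18): clear
  edge (9,18)–(7,24): clear
  edge (7,24)–(0,24): clear
  edge (0,24)–(0,13): clear
  midpoint (14,25/2) outside
  → clear
Obstacle 3 [(1,0) (11,0) (1,11)]:
  edge (1,0)–(11,0): clear
  edge (11,0)–(1,11): clear
  edge (1,11)–(1,0): clear
  midpoint (14,25/2) outside
  → clear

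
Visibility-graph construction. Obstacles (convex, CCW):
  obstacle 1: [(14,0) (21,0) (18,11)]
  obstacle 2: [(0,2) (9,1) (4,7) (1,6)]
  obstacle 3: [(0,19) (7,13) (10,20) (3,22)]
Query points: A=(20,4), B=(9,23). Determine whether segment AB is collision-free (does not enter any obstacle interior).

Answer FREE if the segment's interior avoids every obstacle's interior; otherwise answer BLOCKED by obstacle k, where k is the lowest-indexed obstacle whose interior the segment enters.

Obstacle 1 [(14,0) (21,0) (18,11)]:
  edge (14,0)–(21,0): clear
  edge (21,0)–(18,11): crosses AB
  edge (18,11)–(14,0): crosses AB
  → BLOCKED
Obstacle 2 [(0,2) (9,1) (4,7) (1,6)]:
  edge (0,2)–(9,1): clear
  edge (9,1)–(4,7): clear
  edge (4,7)–(1,6): clear
  edge (1,6)–(0,2): clear
  midpoint (29/2,27/2) outside
  → clear
Obstacle 3 [(0,19) (7,13) (10,20) (3,22)]:
  edge (0,19)–(7,13): clear
  edge (7,13)–(10,20): clear
  edge (10,20)–(3,22): clear
  edge (3,22)–(0,19): clear
  midpoint (29/2,27/2) outside
  → clear

BLOCKED by obstacle 1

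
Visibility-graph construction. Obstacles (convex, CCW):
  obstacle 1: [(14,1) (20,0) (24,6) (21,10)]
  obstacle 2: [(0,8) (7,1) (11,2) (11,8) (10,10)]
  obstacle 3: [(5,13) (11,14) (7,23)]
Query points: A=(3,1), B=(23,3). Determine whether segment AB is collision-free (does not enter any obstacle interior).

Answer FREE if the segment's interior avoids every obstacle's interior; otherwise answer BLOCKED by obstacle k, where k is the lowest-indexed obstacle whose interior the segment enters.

BLOCKED by obstacle 1

Obstacle 1 [(14,1) (20,0) (24,6) (21,10)]:
  edge (14,1)–(20,0): clear
  edge (20,0)–(24,6): crosses AB
  edge (24,6)–(21,10): clear
  edge (21,10)–(14,1): crosses AB
  → BLOCKED
Obstacle 2 [(0,8) (7,1) (11,2) (11,8) (10,10)]:
  edge (0,8)–(7,1): crosses AB
  edge (7,1)–(11,2): crosses AB
  edge (11,2)–(11,8): clear
  edge (11,8)–(10,10): clear
  edge (10,10)–(0,8): clear
  → BLOCKED
Obstacle 3 [(5,13) (11,14) (7,23)]:
  edge (5,13)–(11,14): clear
  edge (11,14)–(7,23): clear
  edge (7,23)–(5,13): clear
  midpoint (13,2) outside
  → clear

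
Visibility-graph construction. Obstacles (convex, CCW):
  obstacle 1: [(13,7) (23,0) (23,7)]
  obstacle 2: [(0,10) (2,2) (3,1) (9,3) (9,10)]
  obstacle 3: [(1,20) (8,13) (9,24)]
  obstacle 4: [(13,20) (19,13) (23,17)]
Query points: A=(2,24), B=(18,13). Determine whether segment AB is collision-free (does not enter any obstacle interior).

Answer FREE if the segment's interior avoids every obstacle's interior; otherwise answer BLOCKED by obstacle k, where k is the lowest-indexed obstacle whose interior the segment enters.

BLOCKED by obstacle 3

Obstacle 1 [(13,7) (23,0) (23,7)]:
  edge (13,7)–(23,0): clear
  edge (23,0)–(23,7): clear
  edge (23,7)–(13,7): clear
  midpoint (10,37/2) outside
  → clear
Obstacle 2 [(0,10) (2,2) (3,1) (9,3) (9,10)]:
  edge (0,10)–(2,2): clear
  edge (2,2)–(3,1): clear
  edge (3,1)–(9,3): clear
  edge (9,3)–(9,10): clear
  edge (9,10)–(0,10): clear
  midpoint (10,37/2) outside
  → clear
Obstacle 3 [(1,20) (8,13) (9,24)]:
  edge (1,20)–(8,13): clear
  edge (8,13)–(9,24): crosses AB
  edge (9,24)–(1,20): crosses AB
  → BLOCKED
Obstacle 4 [(13,20) (19,13) (23,17)]:
  edge (13,20)–(19,13): clear
  edge (19,13)–(23,17): clear
  edge (23,17)–(13,20): clear
  midpoint (10,37/2) outside
  → clear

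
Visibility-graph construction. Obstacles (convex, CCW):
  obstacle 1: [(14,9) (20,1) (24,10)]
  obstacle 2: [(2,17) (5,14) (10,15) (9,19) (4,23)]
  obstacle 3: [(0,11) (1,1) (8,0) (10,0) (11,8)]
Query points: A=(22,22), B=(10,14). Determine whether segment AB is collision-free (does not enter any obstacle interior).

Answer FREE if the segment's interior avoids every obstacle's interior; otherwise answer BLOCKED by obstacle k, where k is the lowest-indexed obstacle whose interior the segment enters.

Obstacle 1 [(14,9) (20,1) (24,10)]:
  edge (14,9)–(20,1): clear
  edge (20,1)–(24,10): clear
  edge (24,10)–(14,9): clear
  midpoint (16,18) outside
  → clear
Obstacle 2 [(2,17) (5,14) (10,15) (9,19) (4,23)]:
  edge (2,17)–(5,14): clear
  edge (5,14)–(10,15): clear
  edge (10,15)–(9,19): clear
  edge (9,19)–(4,23): clear
  edge (4,23)–(2,17): clear
  midpoint (16,18) outside
  → clear
Obstacle 3 [(0,11) (1,1) (8,0) (10,0) (11,8)]:
  edge (0,11)–(1,1): clear
  edge (1,1)–(8,0): clear
  edge (8,0)–(10,0): clear
  edge (10,0)–(11,8): clear
  edge (11,8)–(0,11): clear
  midpoint (16,18) outside
  → clear

FREE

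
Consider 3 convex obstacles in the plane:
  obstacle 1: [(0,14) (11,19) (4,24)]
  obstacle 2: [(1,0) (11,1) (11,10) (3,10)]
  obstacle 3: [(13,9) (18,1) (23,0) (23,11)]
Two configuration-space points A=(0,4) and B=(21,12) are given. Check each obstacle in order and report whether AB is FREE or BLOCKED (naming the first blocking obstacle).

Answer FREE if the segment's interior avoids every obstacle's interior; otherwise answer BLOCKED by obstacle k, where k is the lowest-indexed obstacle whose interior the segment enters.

Obstacle 1 [(0,14) (11,19) (4,24)]:
  edge (0,14)–(11,19): clear
  edge (11,19)–(4,24): clear
  edge (4,24)–(0,14): clear
  midpoint (21/2,8) outside
  → clear
Obstacle 2 [(1,0) (11,1) (11,10) (3,10)]:
  edge (1,0)–(11,1): clear
  edge (11,1)–(11,10): crosses AB
  edge (11,10)–(3,10): clear
  edge (3,10)–(1,0): crosses AB
  → BLOCKED
Obstacle 3 [(13,9) (18,1) (23,0) (23,11)]:
  edge (13,9)–(18,1): crosses AB
  edge (18,1)–(23,0): clear
  edge (23,0)–(23,11): clear
  edge (23,11)–(13,9): crosses AB
  → BLOCKED

BLOCKED by obstacle 2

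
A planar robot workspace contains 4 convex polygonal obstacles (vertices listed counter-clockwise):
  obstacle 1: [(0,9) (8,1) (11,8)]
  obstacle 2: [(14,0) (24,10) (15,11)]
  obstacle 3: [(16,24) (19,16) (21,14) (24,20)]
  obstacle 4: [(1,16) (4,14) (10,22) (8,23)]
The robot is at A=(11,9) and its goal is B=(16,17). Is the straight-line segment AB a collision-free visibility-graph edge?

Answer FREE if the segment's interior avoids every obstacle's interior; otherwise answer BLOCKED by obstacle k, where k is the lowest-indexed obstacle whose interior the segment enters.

Obstacle 1 [(0,9) (8,1) (11,8)]:
  edge (0,9)–(8,1): clear
  edge (8,1)–(11,8): clear
  edge (11,8)–(0,9): clear
  midpoint (27/2,13) outside
  → clear
Obstacle 2 [(14,0) (24,10) (15,11)]:
  edge (14,0)–(24,10): clear
  edge (24,10)–(15,11): clear
  edge (15,11)–(14,0): clear
  midpoint (27/2,13) outside
  → clear
Obstacle 3 [(16,24) (19,16) (21,14) (24,20)]:
  edge (16,24)–(19,16): clear
  edge (19,16)–(21,14): clear
  edge (21,14)–(24,20): clear
  edge (24,20)–(16,24): clear
  midpoint (27/2,13) outside
  → clear
Obstacle 4 [(1,16) (4,14) (10,22) (8,23)]:
  edge (1,16)–(4,14): clear
  edge (4,14)–(10,22): clear
  edge (10,22)–(8,23): clear
  edge (8,23)–(1,16): clear
  midpoint (27/2,13) outside
  → clear

FREE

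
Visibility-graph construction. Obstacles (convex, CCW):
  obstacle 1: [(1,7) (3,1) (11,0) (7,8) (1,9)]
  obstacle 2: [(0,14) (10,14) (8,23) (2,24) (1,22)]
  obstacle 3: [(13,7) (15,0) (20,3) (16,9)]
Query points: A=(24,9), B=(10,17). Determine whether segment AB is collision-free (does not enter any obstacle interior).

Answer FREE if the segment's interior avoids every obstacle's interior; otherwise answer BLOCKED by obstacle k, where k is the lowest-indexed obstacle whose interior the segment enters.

FREE

Obstacle 1 [(1,7) (3,1) (11,0) (7,8) (1,9)]:
  edge (1,7)–(3,1): clear
  edge (3,1)–(11,0): clear
  edge (11,0)–(7,8): clear
  edge (7,8)–(1,9): clear
  edge (1,9)–(1,7): clear
  midpoint (17,13) outside
  → clear
Obstacle 2 [(0,14) (10,14) (8,23) (2,24) (1,22)]:
  edge (0,14)–(10,14): clear
  edge (10,14)–(8,23): clear
  edge (8,23)–(2,24): clear
  edge (2,24)–(1,22): clear
  edge (1,22)–(0,14): clear
  midpoint (17,13) outside
  → clear
Obstacle 3 [(13,7) (15,0) (20,3) (16,9)]:
  edge (13,7)–(15,0): clear
  edge (15,0)–(20,3): clear
  edge (20,3)–(16,9): clear
  edge (16,9)–(13,7): clear
  midpoint (17,13) outside
  → clear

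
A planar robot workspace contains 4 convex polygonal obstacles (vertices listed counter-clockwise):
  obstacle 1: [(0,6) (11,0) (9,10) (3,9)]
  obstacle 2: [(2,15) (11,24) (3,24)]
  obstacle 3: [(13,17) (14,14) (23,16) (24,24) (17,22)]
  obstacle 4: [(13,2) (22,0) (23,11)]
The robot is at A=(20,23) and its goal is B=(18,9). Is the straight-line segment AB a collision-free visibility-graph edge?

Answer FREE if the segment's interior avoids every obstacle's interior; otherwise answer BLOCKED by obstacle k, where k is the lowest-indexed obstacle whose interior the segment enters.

BLOCKED by obstacle 3

Obstacle 1 [(0,6) (11,0) (9,10) (3,9)]:
  edge (0,6)–(11,0): clear
  edge (11,0)–(9,10): clear
  edge (9,10)–(3,9): clear
  edge (3,9)–(0,6): clear
  midpoint (19,16) outside
  → clear
Obstacle 2 [(2,15) (11,24) (3,24)]:
  edge (2,15)–(11,24): clear
  edge (11,24)–(3,24): clear
  edge (3,24)–(2,15): clear
  midpoint (19,16) outside
  → clear
Obstacle 3 [(13,17) (14,14) (23,16) (24,24) (17,22)]:
  edge (13,17)–(14,14): clear
  edge (14,14)–(23,16): crosses AB
  edge (23,16)–(24,24): clear
  edge (24,24)–(17,22): crosses AB
  edge (17,22)–(13,17): clear
  → BLOCKED
Obstacle 4 [(13,2) (22,0) (23,11)]:
  edge (13,2)–(22,0): clear
  edge (22,0)–(23,11): clear
  edge (23,11)–(13,2): clear
  midpoint (19,16) outside
  → clear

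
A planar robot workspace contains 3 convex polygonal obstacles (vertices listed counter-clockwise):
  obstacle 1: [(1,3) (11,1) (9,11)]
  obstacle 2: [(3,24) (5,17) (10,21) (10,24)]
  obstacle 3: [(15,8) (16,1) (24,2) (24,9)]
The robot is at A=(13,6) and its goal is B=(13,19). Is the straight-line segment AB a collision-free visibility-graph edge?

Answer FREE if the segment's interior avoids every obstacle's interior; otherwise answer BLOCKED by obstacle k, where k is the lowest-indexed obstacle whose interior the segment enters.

FREE

Obstacle 1 [(1,3) (11,1) (9,11)]:
  edge (1,3)–(11,1): clear
  edge (11,1)–(9,11): clear
  edge (9,11)–(1,3): clear
  midpoint (13,25/2) outside
  → clear
Obstacle 2 [(3,24) (5,17) (10,21) (10,24)]:
  edge (3,24)–(5,17): clear
  edge (5,17)–(10,21): clear
  edge (10,21)–(10,24): clear
  edge (10,24)–(3,24): clear
  midpoint (13,25/2) outside
  → clear
Obstacle 3 [(15,8) (16,1) (24,2) (24,9)]:
  edge (15,8)–(16,1): clear
  edge (16,1)–(24,2): clear
  edge (24,2)–(24,9): clear
  edge (24,9)–(15,8): clear
  midpoint (13,25/2) outside
  → clear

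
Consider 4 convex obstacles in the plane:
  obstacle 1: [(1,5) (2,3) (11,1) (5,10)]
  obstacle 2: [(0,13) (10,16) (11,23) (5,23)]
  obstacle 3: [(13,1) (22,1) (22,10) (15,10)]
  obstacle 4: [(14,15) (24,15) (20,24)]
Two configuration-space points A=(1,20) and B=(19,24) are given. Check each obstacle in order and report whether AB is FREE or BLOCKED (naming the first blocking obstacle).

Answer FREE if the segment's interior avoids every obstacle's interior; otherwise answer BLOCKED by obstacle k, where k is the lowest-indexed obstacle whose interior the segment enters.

BLOCKED by obstacle 2

Obstacle 1 [(1,5) (2,3) (11,1) (5,10)]:
  edge (1,5)–(2,3): clear
  edge (2,3)–(11,1): clear
  edge (11,1)–(5,10): clear
  edge (5,10)–(1,5): clear
  midpoint (10,22) outside
  → clear
Obstacle 2 [(0,13) (10,16) (11,23) (5,23)]:
  edge (0,13)–(10,16): clear
  edge (10,16)–(11,23): crosses AB
  edge (11,23)–(5,23): clear
  edge (5,23)–(0,13): crosses AB
  → BLOCKED
Obstacle 3 [(13,1) (22,1) (22,10) (15,10)]:
  edge (13,1)–(22,1): clear
  edge (22,1)–(22,10): clear
  edge (22,10)–(15,10): clear
  edge (15,10)–(13,1): clear
  midpoint (10,22) outside
  → clear
Obstacle 4 [(14,15) (24,15) (20,24)]:
  edge (14,15)–(24,15): clear
  edge (24,15)–(20,24): clear
  edge (20,24)–(14,15): clear
  midpoint (10,22) outside
  → clear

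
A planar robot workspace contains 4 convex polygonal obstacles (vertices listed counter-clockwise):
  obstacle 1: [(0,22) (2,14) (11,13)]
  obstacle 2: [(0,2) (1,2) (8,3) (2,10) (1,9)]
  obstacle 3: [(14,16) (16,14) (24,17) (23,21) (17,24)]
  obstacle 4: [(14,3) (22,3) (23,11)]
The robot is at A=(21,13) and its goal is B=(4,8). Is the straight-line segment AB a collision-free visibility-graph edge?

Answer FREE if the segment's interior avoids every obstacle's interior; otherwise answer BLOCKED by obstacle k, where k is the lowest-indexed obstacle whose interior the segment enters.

Obstacle 1 [(0,22) (2,14) (11,13)]:
  edge (0,22)–(2,14): clear
  edge (2,14)–(11,13): clear
  edge (11,13)–(0,22): clear
  midpoint (25/2,21/2) outside
  → clear
Obstacle 2 [(0,2) (1,2) (8,3) (2,10) (1,9)]:
  edge (0,2)–(1,2): clear
  edge (1,2)–(8,3): clear
  edge (8,3)–(2,10): clear
  edge (2,10)–(1,9): clear
  edge (1,9)–(0,2): clear
  midpoint (25/2,21/2) outside
  → clear
Obstacle 3 [(14,16) (16,14) (24,17) (23,21) (17,24)]:
  edge (14,16)–(16,14): clear
  edge (16,14)–(24,17): clear
  edge (24,17)–(23,21): clear
  edge (23,21)–(17,24): clear
  edge (17,24)–(14,16): clear
  midpoint (25/2,21/2) outside
  → clear
Obstacle 4 [(14,3) (22,3) (23,11)]:
  edge (14,3)–(22,3): clear
  edge (22,3)–(23,11): clear
  edge (23,11)–(14,3): clear
  midpoint (25/2,21/2) outside
  → clear

FREE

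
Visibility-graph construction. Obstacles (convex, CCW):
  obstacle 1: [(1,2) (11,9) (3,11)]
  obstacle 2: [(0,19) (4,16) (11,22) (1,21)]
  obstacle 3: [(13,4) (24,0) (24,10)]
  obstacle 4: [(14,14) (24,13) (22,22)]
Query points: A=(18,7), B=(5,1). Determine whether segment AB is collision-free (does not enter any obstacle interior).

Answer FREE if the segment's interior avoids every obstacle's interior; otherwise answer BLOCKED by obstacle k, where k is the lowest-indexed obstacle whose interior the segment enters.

FREE

Obstacle 1 [(1,2) (11,9) (3,11)]:
  edge (1,2)–(11,9): clear
  edge (11,9)–(3,11): clear
  edge (3,11)–(1,2): clear
  midpoint (23/2,4) outside
  → clear
Obstacle 2 [(0,19) (4,16) (11,22) (1,21)]:
  edge (0,19)–(4,16): clear
  edge (4,16)–(11,22): clear
  edge (11,22)–(1,21): clear
  edge (1,21)–(0,19): clear
  midpoint (23/2,4) outside
  → clear
Obstacle 3 [(13,4) (24,0) (24,10)]:
  edge (13,4)–(24,0): clear
  edge (24,0)–(24,10): clear
  edge (24,10)–(13,4): clear
  midpoint (23/2,4) outside
  → clear
Obstacle 4 [(14,14) (24,13) (22,22)]:
  edge (14,14)–(24,13): clear
  edge (24,13)–(22,22): clear
  edge (22,22)–(14,14): clear
  midpoint (23/2,4) outside
  → clear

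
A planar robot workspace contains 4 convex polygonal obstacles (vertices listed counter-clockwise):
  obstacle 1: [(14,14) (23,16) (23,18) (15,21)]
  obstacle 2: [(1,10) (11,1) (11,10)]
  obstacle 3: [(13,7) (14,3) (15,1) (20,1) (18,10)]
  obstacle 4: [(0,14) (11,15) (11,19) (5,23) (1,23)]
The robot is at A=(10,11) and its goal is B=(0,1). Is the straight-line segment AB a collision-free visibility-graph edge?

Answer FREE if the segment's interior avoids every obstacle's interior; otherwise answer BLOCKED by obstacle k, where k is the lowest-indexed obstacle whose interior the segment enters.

Obstacle 1 [(14,14) (23,16) (23,18) (15,21)]:
  edge (14,14)–(23,16): clear
  edge (23,16)–(23,18): clear
  edge (23,18)–(15,21): clear
  edge (15,21)–(14,14): clear
  midpoint (5,6) outside
  → clear
Obstacle 2 [(1,10) (11,1) (11,10)]:
  edge (1,10)–(11,1): crosses AB
  edge (11,1)–(11,10): clear
  edge (11,10)–(1,10): crosses AB
  → BLOCKED
Obstacle 3 [(13,7) (14,3) (15,1) (20,1) (18,10)]:
  edge (13,7)–(14,3): clear
  edge (14,3)–(15,1): clear
  edge (15,1)–(20,1): clear
  edge (20,1)–(18,10): clear
  edge (18,10)–(13,7): clear
  midpoint (5,6) outside
  → clear
Obstacle 4 [(0,14) (11,15) (11,19) (5,23) (1,23)]:
  edge (0,14)–(11,15): clear
  edge (11,15)–(11,19): clear
  edge (11,19)–(5,23): clear
  edge (5,23)–(1,23): clear
  edge (1,23)–(0,14): clear
  midpoint (5,6) outside
  → clear

BLOCKED by obstacle 2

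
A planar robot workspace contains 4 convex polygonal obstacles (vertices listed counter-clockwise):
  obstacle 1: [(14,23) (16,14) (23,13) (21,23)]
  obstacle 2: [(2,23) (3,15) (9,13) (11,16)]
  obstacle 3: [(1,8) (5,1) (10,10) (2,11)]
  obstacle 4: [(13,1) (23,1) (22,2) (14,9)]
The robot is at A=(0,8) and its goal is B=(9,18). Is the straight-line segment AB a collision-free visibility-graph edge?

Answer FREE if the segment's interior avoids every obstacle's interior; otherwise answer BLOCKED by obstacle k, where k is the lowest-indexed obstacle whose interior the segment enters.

Obstacle 1 [(14,23) (16,14) (23,13) (21,23)]:
  edge (14,23)–(16,14): clear
  edge (16,14)–(23,13): clear
  edge (23,13)–(21,23): clear
  edge (21,23)–(14,23): clear
  midpoint (9/2,13) outside
  → clear
Obstacle 2 [(2,23) (3,15) (9,13) (11,16)]:
  edge (2,23)–(3,15): clear
  edge (3,15)–(9,13): crosses AB
  edge (9,13)–(11,16): clear
  edge (11,16)–(2,23): crosses AB
  → BLOCKED
Obstacle 3 [(1,8) (5,1) (10,10) (2,11)]:
  edge (1,8)–(5,1): clear
  edge (5,1)–(10,10): clear
  edge (10,10)–(2,11): crosses AB
  edge (2,11)–(1,8): crosses AB
  → BLOCKED
Obstacle 4 [(13,1) (23,1) (22,2) (14,9)]:
  edge (13,1)–(23,1): clear
  edge (23,1)–(22,2): clear
  edge (22,2)–(14,9): clear
  edge (14,9)–(13,1): clear
  midpoint (9/2,13) outside
  → clear

BLOCKED by obstacle 2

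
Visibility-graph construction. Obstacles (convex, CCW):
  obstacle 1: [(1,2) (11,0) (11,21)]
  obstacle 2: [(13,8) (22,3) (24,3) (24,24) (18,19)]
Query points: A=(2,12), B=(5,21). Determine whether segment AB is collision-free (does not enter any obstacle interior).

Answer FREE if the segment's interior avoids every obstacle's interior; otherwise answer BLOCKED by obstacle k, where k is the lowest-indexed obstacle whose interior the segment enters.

Obstacle 1 [(1,2) (11,0) (11,21)]:
  edge (1,2)–(11,0): clear
  edge (11,0)–(11,21): clear
  edge (11,21)–(1,2): clear
  midpoint (7/2,33/2) outside
  → clear
Obstacle 2 [(13,8) (22,3) (24,3) (24,24) (18,19)]:
  edge (13,8)–(22,3): clear
  edge (22,3)–(24,3): clear
  edge (24,3)–(24,24): clear
  edge (24,24)–(18,19): clear
  edge (18,19)–(13,8): clear
  midpoint (7/2,33/2) outside
  → clear

FREE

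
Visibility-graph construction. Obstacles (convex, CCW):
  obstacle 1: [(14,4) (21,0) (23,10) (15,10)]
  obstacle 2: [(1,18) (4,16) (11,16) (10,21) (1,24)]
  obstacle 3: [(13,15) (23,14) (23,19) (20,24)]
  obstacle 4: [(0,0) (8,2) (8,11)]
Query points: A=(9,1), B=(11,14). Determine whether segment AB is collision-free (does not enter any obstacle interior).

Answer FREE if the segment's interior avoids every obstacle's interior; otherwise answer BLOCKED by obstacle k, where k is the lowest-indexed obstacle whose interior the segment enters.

Obstacle 1 [(14,4) (21,0) (23,10) (15,10)]:
  edge (14,4)–(21,0): clear
  edge (21,0)–(23,10): clear
  edge (23,10)–(15,10): clear
  edge (15,10)–(14,4): clear
  midpoint (10,15/2) outside
  → clear
Obstacle 2 [(1,18) (4,16) (11,16) (10,21) (1,24)]:
  edge (1,18)–(4,16): clear
  edge (4,16)–(11,16): clear
  edge (11,16)–(10,21): clear
  edge (10,21)–(1,24): clear
  edge (1,24)–(1,18): clear
  midpoint (10,15/2) outside
  → clear
Obstacle 3 [(13,15) (23,14) (23,19) (20,24)]:
  edge (13,15)–(23,14): clear
  edge (23,14)–(23,19): clear
  edge (23,19)–(20,24): clear
  edge (20,24)–(13,15): clear
  midpoint (10,15/2) outside
  → clear
Obstacle 4 [(0,0) (8,2) (8,11)]:
  edge (0,0)–(8,2): clear
  edge (8,2)–(8,11): clear
  edge (8,11)–(0,0): clear
  midpoint (10,15/2) outside
  → clear

FREE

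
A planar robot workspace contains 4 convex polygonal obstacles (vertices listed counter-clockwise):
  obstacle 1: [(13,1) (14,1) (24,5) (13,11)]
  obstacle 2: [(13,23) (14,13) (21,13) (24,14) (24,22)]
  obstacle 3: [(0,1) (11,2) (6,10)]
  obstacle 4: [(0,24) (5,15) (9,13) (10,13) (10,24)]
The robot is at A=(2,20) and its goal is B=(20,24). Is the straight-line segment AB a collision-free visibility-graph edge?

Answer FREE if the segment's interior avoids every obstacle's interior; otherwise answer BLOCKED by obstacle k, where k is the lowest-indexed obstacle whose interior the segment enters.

Obstacle 1 [(13,1) (14,1) (24,5) (13,11)]:
  edge (13,1)–(14,1): clear
  edge (14,1)–(24,5): clear
  edge (24,5)–(13,11): clear
  edge (13,11)–(13,1): clear
  midpoint (11,22) outside
  → clear
Obstacle 2 [(13,23) (14,13) (21,13) (24,14) (24,22)]:
  edge (13,23)–(14,13): crosses AB
  edge (14,13)–(21,13): clear
  edge (21,13)–(24,14): clear
  edge (24,14)–(24,22): clear
  edge (24,22)–(13,23): crosses AB
  → BLOCKED
Obstacle 3 [(0,1) (11,2) (6,10)]:
  edge (0,1)–(11,2): clear
  edge (11,2)–(6,10): clear
  edge (6,10)–(0,1): clear
  midpoint (11,22) outside
  → clear
Obstacle 4 [(0,24) (5,15) (9,13) (10,13) (10,24)]:
  edge (0,24)–(5,15): crosses AB
  edge (5,15)–(9,13): clear
  edge (9,13)–(10,13): clear
  edge (10,13)–(10,24): crosses AB
  edge (10,24)–(0,24): clear
  → BLOCKED

BLOCKED by obstacle 2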